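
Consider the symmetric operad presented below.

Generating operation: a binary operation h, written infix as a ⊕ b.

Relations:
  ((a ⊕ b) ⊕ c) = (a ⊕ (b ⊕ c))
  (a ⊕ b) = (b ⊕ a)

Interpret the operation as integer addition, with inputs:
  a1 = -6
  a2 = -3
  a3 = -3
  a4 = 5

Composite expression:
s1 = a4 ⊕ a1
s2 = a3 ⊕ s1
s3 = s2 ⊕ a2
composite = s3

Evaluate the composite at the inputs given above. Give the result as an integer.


-7


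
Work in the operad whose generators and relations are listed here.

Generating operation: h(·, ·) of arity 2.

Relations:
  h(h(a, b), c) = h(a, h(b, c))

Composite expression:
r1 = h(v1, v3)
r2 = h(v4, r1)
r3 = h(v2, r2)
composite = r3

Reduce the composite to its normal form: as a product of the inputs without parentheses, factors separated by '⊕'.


v2 ⊕ v4 ⊕ v1 ⊕ v3

Under associativity of h, the answer is the v's in reading order.
h(v1, v3) spells out as v1 ⊕ v3
h(v4, h(v1, v3)) spells out as v4 ⊕ v1 ⊕ v3
h(v2, h(v4, h(v1, v3))) spells out as v2 ⊕ v4 ⊕ v1 ⊕ v3


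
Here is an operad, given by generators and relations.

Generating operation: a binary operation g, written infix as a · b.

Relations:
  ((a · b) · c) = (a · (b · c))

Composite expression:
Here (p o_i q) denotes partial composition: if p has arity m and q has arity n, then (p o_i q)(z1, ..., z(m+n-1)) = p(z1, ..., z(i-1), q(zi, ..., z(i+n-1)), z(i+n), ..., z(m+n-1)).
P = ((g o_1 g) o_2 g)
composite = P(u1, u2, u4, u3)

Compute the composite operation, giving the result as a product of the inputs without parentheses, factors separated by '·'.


u1 · u2 · u4 · u3

Associativity of g dissolves the nesting; only the u-input order survives.
(u2 · u4) linearizes to u2 · u4
(u1 · (u2 · u4)) linearizes to u1 · u2 · u4
((u1 · (u2 · u4)) · u3) linearizes to u1 · u2 · u4 · u3


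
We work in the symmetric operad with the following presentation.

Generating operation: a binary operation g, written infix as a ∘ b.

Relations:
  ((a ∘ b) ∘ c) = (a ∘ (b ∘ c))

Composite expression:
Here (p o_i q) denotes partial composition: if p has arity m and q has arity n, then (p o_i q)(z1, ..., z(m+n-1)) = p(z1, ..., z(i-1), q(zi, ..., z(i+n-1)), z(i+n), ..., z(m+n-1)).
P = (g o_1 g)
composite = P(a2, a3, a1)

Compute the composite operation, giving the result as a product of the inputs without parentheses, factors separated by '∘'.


a2 ∘ a3 ∘ a1

The g-tree's shape is irrelevant; the a-reading-order decides.
(a2 ∘ a3) spells out as a2 ∘ a3
((a2 ∘ a3) ∘ a1) spells out as a2 ∘ a3 ∘ a1


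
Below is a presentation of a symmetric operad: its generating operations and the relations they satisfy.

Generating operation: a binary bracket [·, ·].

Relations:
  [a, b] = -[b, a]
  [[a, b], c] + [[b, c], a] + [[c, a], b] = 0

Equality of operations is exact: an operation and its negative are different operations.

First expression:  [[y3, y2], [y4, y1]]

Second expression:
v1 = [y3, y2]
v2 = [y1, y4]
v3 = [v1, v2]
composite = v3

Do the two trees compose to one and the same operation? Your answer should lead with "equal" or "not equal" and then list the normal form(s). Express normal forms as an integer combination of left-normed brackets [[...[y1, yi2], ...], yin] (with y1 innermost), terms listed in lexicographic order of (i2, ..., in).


The first expression, normalized: -[[[y1, y4], y2], y3] + [[[y1, y4], y3], y2]
The second expression, normalized: [[[y1, y4], y2], y3] - [[[y1, y4], y3], y2]
The normal forms differ: not equal.

not equal: they reduce to -[[[y1, y4], y2], y3] + [[[y1, y4], y3], y2] and [[[y1, y4], y2], y3] - [[[y1, y4], y3], y2]


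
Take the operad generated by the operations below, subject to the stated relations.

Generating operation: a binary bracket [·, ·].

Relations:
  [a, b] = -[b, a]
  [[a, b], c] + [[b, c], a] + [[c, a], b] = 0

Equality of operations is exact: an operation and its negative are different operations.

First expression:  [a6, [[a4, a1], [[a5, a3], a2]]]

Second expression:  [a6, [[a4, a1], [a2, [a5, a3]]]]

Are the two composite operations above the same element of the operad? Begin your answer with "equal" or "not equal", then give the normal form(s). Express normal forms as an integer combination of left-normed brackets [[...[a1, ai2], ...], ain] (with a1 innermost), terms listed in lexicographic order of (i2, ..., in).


not equal — first [[[[[a1, a4], a2], a3], a5], a6] - [[[[[a1, a4], a2], a5], a3], a6] - [[[[[a1, a4], a3], a5], a2], a6] + [[[[[a1, a4], a5], a3], a2], a6], second -[[[[[a1, a4], a2], a3], a5], a6] + [[[[[a1, a4], a2], a5], a3], a6] + [[[[[a1, a4], a3], a5], a2], a6] - [[[[[a1, a4], a5], a3], a2], a6]

Normal form of the first expression: [[[[[a1, a4], a2], a3], a5], a6] - [[[[[a1, a4], a2], a5], a3], a6] - [[[[[a1, a4], a3], a5], a2], a6] + [[[[[a1, a4], a5], a3], a2], a6]
Normal form of the second expression: -[[[[[a1, a4], a2], a3], a5], a6] + [[[[[a1, a4], a2], a5], a3], a6] + [[[[[a1, a4], a3], a5], a2], a6] - [[[[[a1, a4], a5], a3], a2], a6]
No match — not equal.


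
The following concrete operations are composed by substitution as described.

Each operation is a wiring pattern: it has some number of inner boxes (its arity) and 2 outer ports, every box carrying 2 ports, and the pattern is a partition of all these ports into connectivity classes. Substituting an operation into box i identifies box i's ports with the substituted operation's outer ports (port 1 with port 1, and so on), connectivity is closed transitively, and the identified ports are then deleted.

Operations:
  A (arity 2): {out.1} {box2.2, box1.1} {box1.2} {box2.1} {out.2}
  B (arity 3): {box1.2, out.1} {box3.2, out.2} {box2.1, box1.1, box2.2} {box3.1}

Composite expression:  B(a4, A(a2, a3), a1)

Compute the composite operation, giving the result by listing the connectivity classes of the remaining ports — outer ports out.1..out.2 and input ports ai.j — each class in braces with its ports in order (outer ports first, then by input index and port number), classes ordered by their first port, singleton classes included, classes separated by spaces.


{out.1, a4.2} {out.2, a1.2} {a1.1} {a2.1, a3.2} {a2.2} {a3.1} {a4.1}

Treat the ports identified at B as solder joints: merge, then drop.
through A, on inputs (a2, a3): {out.1} {out.2} {a2.1, a3.2} {a2.2} {a3.1} (out.j = stage outer ports)
through B, on inputs (a4, a2, a3, a1): {out.1, a4.2} {out.2, a1.2} {a1.1} {a2.1, a3.2} {a2.2} {a3.1} {a4.1} (out.j = stage outer ports)


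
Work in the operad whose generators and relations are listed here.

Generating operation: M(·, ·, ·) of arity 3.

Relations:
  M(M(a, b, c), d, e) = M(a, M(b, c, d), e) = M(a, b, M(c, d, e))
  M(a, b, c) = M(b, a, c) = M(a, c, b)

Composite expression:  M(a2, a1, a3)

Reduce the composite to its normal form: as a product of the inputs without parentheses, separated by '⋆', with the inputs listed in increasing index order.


a1 ⋆ a2 ⋆ a3

Shape and order are irrelevant to M; the a-input set decides.
M(a2, a1, a3) collapses to a2 ⋆ a1 ⋆ a3
the factors in increasing index order: a1 ⋆ a2 ⋆ a3


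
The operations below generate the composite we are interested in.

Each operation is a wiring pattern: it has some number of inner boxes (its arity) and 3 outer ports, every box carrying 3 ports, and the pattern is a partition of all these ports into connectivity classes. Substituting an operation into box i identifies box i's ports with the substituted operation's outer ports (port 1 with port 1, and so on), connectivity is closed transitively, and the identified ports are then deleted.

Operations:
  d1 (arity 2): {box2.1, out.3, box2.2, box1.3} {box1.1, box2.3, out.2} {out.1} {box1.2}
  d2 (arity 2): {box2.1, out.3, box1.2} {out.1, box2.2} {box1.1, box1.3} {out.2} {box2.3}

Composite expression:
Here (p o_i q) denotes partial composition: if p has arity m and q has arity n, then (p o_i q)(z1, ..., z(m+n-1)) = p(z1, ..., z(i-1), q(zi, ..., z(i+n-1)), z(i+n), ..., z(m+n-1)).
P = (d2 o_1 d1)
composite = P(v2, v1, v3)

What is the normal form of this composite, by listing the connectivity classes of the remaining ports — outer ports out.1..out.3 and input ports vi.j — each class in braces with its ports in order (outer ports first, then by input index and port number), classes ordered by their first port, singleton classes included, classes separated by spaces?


{out.1, v3.2} {out.2} {out.3, v1.3, v2.1, v3.1} {v1.1, v1.2, v2.3} {v2.2} {v3.3}

Treat the ports identified at d2 as solder joints: merge, then drop.
through d1, on inputs (v2, v1): {out.1} {out.2, v1.3, v2.1} {out.3, v1.1, v1.2, v2.3} {v2.2} (out.j = stage outer ports)
through d2, on inputs (v2, v1, v3): {out.1, v3.2} {out.2} {out.3, v1.3, v2.1, v3.1} {v1.1, v1.2, v2.3} {v2.2} {v3.3} (out.j = stage outer ports)


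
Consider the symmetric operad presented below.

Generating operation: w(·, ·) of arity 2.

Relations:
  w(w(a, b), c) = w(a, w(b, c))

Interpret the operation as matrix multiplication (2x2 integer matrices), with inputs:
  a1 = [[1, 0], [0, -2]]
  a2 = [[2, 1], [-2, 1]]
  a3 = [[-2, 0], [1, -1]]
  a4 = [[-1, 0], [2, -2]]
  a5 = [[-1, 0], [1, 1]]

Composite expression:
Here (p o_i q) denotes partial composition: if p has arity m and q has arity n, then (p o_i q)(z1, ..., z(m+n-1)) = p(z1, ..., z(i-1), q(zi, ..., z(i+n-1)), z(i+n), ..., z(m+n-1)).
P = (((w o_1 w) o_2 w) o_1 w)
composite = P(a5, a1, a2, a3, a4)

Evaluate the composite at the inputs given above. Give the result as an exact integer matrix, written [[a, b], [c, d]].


[[-1, -2], [15, -2]]


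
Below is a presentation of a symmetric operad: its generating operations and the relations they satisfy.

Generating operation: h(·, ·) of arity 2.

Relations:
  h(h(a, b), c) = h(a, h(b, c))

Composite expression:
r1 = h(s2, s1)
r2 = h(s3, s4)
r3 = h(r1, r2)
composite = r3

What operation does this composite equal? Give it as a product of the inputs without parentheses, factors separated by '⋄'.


s2 ⋄ s1 ⋄ s3 ⋄ s4

Key point: h is associative — brackets drop, the s-order remains.
h(s2, s1) reduces to s2 ⋄ s1
h(s3, s4) reduces to s3 ⋄ s4
h(h(s2, s1), h(s3, s4)) reduces to s2 ⋄ s1 ⋄ s3 ⋄ s4


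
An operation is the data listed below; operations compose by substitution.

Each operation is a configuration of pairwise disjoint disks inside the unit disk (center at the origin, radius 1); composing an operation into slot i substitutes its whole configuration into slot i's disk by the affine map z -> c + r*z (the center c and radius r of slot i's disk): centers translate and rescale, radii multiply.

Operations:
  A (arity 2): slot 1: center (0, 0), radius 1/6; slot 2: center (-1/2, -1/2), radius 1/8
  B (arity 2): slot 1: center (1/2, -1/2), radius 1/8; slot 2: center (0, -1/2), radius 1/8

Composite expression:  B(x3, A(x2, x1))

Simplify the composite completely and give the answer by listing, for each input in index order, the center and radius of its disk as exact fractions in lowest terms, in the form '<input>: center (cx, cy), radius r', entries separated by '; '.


x1: center (-1/16, -9/16), radius 1/64; x2: center (0, -1/2), radius 1/48; x3: center (1/2, -1/2), radius 1/8

Each x-disk chains the slot maps above it in B; radii multiply.
x3: after 1 affine step, its disk has center (1/2, -1/2), radius 1/8
x2: after 2 affine steps, its disk has center (0, -1/2), radius 1/48
x1: after 2 affine steps, its disk has center (-1/16, -9/16), radius 1/64


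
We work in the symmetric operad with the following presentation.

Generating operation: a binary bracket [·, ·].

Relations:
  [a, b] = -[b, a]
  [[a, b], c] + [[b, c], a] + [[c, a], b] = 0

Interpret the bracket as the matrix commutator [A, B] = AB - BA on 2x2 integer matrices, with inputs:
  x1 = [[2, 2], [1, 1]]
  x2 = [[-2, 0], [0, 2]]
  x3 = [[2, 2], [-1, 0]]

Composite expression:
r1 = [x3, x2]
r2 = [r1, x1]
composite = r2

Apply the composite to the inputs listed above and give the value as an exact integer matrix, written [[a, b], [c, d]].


[x3, x2] = [[0, 8], [4, 0]]
[[x3, x2], x1] = [[0, -8], [4, 0]]

[[0, -8], [4, 0]]


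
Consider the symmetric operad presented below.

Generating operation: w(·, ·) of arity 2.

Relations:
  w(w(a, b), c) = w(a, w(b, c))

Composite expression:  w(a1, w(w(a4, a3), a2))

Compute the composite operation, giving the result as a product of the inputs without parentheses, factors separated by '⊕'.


a1 ⊕ a4 ⊕ a3 ⊕ a2

Key point: w is associative — brackets drop, the a-order remains.
w(a4, a3) reduces to a4 ⊕ a3
w(w(a4, a3), a2) reduces to a4 ⊕ a3 ⊕ a2
w(a1, w(w(a4, a3), a2)) reduces to a1 ⊕ a4 ⊕ a3 ⊕ a2


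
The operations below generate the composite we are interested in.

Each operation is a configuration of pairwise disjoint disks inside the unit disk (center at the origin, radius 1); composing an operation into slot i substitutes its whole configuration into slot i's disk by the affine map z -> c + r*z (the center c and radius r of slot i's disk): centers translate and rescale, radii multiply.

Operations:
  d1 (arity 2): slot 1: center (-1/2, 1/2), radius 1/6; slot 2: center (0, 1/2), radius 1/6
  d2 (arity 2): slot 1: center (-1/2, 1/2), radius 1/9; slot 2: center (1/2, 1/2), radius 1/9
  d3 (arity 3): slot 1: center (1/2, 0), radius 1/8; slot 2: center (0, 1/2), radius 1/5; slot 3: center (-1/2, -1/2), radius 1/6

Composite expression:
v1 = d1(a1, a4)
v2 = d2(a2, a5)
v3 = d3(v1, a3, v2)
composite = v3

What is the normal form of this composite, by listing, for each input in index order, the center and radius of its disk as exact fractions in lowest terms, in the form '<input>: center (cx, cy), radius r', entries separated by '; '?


a1: center (7/16, 1/16), radius 1/48; a2: center (-7/12, -5/12), radius 1/54; a3: center (0, 1/2), radius 1/5; a4: center (1/2, 1/16), radius 1/48; a5: center (-5/12, -5/12), radius 1/54

Affine substitution under d3: radii multiply and a-centers shift.
a1 passes through 2 substitutions, ending at center (7/16, 1/16), radius 1/48
a4 passes through 2 substitutions, ending at center (1/2, 1/16), radius 1/48
a3 passes through 1 substitution, ending at center (0, 1/2), radius 1/5
a2 passes through 2 substitutions, ending at center (-7/12, -5/12), radius 1/54
a5 passes through 2 substitutions, ending at center (-5/12, -5/12), radius 1/54


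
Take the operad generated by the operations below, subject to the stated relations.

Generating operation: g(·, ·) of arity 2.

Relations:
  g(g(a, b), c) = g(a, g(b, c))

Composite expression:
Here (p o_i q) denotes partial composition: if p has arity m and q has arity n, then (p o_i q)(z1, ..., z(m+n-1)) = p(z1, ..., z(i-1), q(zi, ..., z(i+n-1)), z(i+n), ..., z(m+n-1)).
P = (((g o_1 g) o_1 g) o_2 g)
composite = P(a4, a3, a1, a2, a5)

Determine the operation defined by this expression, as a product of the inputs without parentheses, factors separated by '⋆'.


a4 ⋆ a3 ⋆ a1 ⋆ a2 ⋆ a5

Under associativity of g, the answer is the a's in reading order.
g(a3, a1) flattens to a3 ⋆ a1
g(a4, g(a3, a1)) flattens to a4 ⋆ a3 ⋆ a1
g(g(a4, g(a3, a1)), a2) flattens to a4 ⋆ a3 ⋆ a1 ⋆ a2
g(g(g(a4, g(a3, a1)), a2), a5) flattens to a4 ⋆ a3 ⋆ a1 ⋆ a2 ⋆ a5


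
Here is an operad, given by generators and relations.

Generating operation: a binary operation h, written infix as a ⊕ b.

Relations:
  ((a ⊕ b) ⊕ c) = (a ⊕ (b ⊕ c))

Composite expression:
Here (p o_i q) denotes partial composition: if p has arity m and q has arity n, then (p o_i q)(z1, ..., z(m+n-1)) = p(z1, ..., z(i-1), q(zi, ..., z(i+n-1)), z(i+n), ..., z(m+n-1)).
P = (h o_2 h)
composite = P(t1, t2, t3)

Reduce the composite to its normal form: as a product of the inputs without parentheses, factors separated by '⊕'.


t1 ⊕ t2 ⊕ t3


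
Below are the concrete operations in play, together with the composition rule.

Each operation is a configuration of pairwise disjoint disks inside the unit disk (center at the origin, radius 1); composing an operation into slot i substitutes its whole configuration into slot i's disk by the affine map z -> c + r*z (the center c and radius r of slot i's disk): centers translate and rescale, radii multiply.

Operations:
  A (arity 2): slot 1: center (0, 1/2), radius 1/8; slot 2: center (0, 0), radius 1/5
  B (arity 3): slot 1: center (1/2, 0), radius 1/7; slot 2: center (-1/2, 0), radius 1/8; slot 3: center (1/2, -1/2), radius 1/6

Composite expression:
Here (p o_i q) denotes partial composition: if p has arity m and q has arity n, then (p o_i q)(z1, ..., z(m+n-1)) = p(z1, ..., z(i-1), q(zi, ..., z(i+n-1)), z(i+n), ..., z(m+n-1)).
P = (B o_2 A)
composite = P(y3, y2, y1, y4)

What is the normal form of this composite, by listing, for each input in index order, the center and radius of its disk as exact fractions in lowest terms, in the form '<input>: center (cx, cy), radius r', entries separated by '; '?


y1: center (-1/2, 0), radius 1/40; y2: center (-1/2, 1/16), radius 1/64; y3: center (1/2, 0), radius 1/7; y4: center (1/2, -1/2), radius 1/6

Only the slot chain above each y matters under B; compose those maps.
tracing y3 down its 1-map path: center (1/2, 0), radius 1/7
tracing y2 down its 2-map path: center (-1/2, 1/16), radius 1/64
tracing y1 down its 2-map path: center (-1/2, 0), radius 1/40
tracing y4 down its 1-map path: center (1/2, -1/2), radius 1/6


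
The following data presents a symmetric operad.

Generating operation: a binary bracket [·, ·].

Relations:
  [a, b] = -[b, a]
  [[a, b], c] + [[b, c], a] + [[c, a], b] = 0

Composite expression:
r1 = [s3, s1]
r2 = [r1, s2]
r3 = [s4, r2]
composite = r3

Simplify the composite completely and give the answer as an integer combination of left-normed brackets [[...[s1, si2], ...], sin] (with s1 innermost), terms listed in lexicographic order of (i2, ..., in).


A multilinear Lie element is pinned by s1-initial words (s1 innermost).
Composite bracket: [s4, [[s3, s1], s2]]
Applying ab - ba throughout gives 8 signed words (2^3 = 8).
Words beginning with s1 determine it all:
  from s1s3s2s4, sign +1: term +[[[s1, s3], s2], s4]

[[[s1, s3], s2], s4]


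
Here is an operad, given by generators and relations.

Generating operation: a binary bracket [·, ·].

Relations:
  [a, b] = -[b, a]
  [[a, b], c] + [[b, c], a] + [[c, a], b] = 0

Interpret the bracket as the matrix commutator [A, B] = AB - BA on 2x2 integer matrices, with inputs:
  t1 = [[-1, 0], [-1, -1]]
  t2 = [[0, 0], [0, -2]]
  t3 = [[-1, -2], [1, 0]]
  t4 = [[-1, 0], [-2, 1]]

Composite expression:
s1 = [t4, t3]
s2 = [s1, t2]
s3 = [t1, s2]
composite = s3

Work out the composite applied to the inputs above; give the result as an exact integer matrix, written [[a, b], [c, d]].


[[-8, 0], [0, 8]]

[t4, t3] = [[-4, 4], [4, 4]]
[[t4, t3], t2] = [[0, -8], [8, 0]]
[t1, [[t4, t3], t2]] = [[-8, 0], [0, 8]]


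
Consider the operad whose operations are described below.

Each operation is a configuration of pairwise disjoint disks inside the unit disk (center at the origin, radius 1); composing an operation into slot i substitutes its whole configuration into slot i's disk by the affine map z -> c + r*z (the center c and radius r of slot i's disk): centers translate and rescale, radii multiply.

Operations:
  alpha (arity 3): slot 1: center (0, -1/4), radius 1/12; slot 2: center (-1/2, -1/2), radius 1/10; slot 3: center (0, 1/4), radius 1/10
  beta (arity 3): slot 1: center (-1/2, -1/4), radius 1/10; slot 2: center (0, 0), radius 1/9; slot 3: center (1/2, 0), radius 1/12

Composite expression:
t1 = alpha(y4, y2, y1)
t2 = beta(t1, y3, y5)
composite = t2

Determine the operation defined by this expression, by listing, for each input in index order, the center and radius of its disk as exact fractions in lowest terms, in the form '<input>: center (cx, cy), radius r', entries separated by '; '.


Only the slot chain above each y matters under beta; compose those maps.
input y4: composing its 2 substitution steps yields center (-1/2, -11/40), radius 1/120
input y2: composing its 2 substitution steps yields center (-11/20, -3/10), radius 1/100
input y1: composing its 2 substitution steps yields center (-1/2, -9/40), radius 1/100
input y3: composing its 1 substitution step yields center (0, 0), radius 1/9
input y5: composing its 1 substitution step yields center (1/2, 0), radius 1/12

y1: center (-1/2, -9/40), radius 1/100; y2: center (-11/20, -3/10), radius 1/100; y3: center (0, 0), radius 1/9; y4: center (-1/2, -11/40), radius 1/120; y5: center (1/2, 0), radius 1/12


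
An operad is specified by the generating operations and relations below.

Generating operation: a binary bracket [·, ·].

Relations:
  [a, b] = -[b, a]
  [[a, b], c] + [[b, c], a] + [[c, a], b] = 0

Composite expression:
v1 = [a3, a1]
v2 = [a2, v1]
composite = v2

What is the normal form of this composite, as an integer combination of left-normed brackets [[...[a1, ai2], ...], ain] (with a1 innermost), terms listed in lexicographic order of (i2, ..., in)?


[[a1, a3], a2]

Antisymmetry and Jacobi reduce to a1-anchored left-normed brackets.
Composite bracket: [a2, [a3, a1]]
Expanding via [a, b] = ab - ba: 4 signed words (2^2 = 4).
Keep just the words that open with a1:
  a1a3a2 appears with sign +1, giving the term +[[a1, a3], a2]


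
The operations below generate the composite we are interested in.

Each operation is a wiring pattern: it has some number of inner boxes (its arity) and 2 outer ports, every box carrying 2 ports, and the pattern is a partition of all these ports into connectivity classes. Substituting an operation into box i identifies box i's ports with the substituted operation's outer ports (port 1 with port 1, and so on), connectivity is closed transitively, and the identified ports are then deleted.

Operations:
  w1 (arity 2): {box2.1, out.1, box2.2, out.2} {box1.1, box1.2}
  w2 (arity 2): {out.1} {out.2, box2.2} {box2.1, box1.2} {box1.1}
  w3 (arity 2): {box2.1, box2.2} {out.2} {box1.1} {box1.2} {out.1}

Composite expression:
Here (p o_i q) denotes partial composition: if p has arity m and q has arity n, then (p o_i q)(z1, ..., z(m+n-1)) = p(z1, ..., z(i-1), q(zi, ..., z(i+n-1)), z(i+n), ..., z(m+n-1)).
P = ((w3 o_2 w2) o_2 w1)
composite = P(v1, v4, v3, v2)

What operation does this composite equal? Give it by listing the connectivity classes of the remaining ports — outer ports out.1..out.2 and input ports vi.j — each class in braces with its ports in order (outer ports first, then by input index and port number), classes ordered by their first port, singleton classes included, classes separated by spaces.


{out.1} {out.2} {v1.1} {v1.2} {v2.1, v3.1, v3.2} {v2.2} {v4.1, v4.2}

After gluing at w3, chains via deleted ports link the v-ports.
composing w1 on (v4, v3), with out.j its own outer ports: {out.1, out.2, v3.1, v3.2} {v4.1, v4.2}
composing w2 on (v4, v3, v2), with out.j its own outer ports: {out.1} {out.2, v2.2} {v2.1, v3.1, v3.2} {v4.1, v4.2}
composing w3 on (v1, v4, v3, v2), with out.j its own outer ports: {out.1} {out.2} {v1.1} {v1.2} {v2.1, v3.1, v3.2} {v2.2} {v4.1, v4.2}


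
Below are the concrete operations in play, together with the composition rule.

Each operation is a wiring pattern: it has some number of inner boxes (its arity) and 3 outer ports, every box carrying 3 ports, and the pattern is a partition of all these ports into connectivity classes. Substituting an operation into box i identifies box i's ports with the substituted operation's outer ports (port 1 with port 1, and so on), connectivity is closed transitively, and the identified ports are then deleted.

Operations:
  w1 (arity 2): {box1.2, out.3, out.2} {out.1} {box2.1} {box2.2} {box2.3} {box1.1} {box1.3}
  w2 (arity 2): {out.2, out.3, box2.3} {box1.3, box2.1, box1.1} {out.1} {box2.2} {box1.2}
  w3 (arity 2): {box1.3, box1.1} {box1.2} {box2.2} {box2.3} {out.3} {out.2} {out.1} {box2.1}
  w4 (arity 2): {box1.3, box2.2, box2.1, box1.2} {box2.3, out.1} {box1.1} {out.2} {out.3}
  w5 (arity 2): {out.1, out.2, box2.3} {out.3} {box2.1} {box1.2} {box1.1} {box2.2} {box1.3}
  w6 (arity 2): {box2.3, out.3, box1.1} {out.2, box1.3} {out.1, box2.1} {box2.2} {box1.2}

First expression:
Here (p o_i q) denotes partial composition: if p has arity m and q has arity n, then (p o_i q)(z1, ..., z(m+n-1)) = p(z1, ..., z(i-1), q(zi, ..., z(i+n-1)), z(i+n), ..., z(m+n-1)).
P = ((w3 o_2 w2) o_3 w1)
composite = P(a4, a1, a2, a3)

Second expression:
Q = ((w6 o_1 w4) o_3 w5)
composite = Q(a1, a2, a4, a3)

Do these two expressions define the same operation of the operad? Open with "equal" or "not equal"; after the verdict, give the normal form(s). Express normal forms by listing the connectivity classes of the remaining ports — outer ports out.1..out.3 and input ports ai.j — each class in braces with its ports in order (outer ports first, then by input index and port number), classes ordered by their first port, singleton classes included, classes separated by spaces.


not equal: they reduce to {out.1} {out.2} {out.3} {a1.1, a1.3} {a1.2} {a2.1} {a2.2} {a2.3} {a3.1} {a3.2} {a3.3} {a4.1, a4.3} {a4.2} and {out.1, a3.3} {out.2} {out.3, a2.3} {a1.1} {a1.2, a1.3, a2.1, a2.2} {a3.1} {a3.2} {a4.1} {a4.2} {a4.3}

The first expression reduces to {out.1} {out.2} {out.3} {a1.1, a1.3} {a1.2} {a2.1} {a2.2} {a2.3} {a3.1} {a3.2} {a3.3} {a4.1, a4.3} {a4.2}
The second expression reduces to {out.1, a3.3} {out.2} {out.3, a2.3} {a1.1} {a1.2, a1.3, a2.1, a2.2} {a3.1} {a3.2} {a4.1} {a4.2} {a4.3}
The normal forms differ: not equal.


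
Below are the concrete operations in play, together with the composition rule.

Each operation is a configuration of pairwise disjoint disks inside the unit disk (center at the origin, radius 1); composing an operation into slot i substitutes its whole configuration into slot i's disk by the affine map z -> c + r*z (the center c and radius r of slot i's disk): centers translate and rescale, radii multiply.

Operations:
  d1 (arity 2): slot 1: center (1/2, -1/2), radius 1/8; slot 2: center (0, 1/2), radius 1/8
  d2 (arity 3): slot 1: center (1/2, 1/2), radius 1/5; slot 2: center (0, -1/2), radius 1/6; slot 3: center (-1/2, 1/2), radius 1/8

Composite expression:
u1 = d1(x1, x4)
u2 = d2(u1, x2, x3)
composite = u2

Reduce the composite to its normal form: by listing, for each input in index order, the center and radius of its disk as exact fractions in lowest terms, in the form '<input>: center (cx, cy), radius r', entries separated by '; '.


x1: center (3/5, 2/5), radius 1/40; x2: center (0, -1/2), radius 1/6; x3: center (-1/2, 1/2), radius 1/8; x4: center (1/2, 3/5), radius 1/40

Nesting under d2 composes maps z -> c + r*z down each x-path.
for x1, the 2-step affine chain lands on center (3/5, 2/5), radius 1/40
for x4, the 2-step affine chain lands on center (1/2, 3/5), radius 1/40
for x2, the 1-step affine chain lands on center (0, -1/2), radius 1/6
for x3, the 1-step affine chain lands on center (-1/2, 1/2), radius 1/8


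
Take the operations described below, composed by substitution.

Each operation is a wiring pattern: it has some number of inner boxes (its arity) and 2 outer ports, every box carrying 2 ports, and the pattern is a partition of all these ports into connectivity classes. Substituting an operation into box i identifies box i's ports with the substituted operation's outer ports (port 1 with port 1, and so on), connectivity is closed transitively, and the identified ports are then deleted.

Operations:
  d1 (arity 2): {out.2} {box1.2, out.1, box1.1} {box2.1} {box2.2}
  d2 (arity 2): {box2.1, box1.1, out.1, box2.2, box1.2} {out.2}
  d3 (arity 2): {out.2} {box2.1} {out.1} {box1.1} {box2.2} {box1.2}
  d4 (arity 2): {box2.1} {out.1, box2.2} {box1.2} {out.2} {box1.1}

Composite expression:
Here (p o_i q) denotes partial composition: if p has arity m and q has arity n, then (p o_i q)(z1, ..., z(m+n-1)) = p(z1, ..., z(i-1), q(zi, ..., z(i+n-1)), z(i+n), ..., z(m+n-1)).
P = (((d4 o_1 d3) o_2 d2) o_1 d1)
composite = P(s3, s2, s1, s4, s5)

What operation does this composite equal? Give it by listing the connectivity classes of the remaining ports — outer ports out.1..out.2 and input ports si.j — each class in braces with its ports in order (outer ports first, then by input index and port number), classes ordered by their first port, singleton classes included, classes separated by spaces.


Two ports join when wires chain via d4-identified ports.
the subtree at d1 composes to {out.1, s3.1, s3.2} {out.2} {s2.1} {s2.2} on (s3, s2); out.j = own outer ports
the subtree at d2 composes to {out.1, s1.1, s1.2, s4.1, s4.2} {out.2} on (s1, s4); out.j = own outer ports
the subtree at d3 composes to {out.1} {out.2} {s1.1, s1.2, s4.1, s4.2} {s2.1} {s2.2} {s3.1, s3.2} on (s3, s2, s1, s4); out.j = own outer ports
the subtree at d4 composes to {out.1, s5.2} {out.2} {s1.1, s1.2, s4.1, s4.2} {s2.1} {s2.2} {s3.1, s3.2} {s5.1} on (s3, s2, s1, s4, s5); out.j = own outer ports

{out.1, s5.2} {out.2} {s1.1, s1.2, s4.1, s4.2} {s2.1} {s2.2} {s3.1, s3.2} {s5.1}


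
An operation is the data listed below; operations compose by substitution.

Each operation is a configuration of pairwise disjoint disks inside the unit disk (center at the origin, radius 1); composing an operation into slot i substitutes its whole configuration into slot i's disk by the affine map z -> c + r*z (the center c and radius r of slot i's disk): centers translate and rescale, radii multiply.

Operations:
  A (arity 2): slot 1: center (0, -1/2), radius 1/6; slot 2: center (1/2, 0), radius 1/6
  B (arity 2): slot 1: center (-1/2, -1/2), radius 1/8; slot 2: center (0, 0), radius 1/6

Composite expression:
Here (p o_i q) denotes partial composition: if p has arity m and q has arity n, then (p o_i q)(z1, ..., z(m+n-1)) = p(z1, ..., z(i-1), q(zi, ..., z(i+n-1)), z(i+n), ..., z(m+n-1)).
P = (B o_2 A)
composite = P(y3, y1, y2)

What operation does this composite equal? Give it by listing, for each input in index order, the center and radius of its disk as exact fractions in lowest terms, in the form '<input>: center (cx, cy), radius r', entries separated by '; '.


y1: center (0, -1/12), radius 1/36; y2: center (1/12, 0), radius 1/36; y3: center (-1/2, -1/2), radius 1/8

Below B, radii multiply path by path; the y-disk centers shift.
input y3: composing its 1 substitution step yields center (-1/2, -1/2), radius 1/8
input y1: composing its 2 substitution steps yields center (0, -1/12), radius 1/36
input y2: composing its 2 substitution steps yields center (1/12, 0), radius 1/36


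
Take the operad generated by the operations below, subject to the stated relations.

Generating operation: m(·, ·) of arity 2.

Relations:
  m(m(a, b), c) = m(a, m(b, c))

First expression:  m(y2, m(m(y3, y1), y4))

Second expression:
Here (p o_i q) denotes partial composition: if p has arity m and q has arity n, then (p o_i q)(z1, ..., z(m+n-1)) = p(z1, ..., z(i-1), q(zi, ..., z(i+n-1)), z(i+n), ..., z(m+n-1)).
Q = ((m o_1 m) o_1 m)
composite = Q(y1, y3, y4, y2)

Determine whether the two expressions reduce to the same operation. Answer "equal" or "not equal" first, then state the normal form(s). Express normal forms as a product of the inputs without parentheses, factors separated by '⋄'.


The first expression, normalized: y2 ⋄ y3 ⋄ y1 ⋄ y4
The second expression, normalized: y1 ⋄ y3 ⋄ y4 ⋄ y2
The forms do not match — not equal.

not equal; first: y2 ⋄ y3 ⋄ y1 ⋄ y4; second: y1 ⋄ y3 ⋄ y4 ⋄ y2


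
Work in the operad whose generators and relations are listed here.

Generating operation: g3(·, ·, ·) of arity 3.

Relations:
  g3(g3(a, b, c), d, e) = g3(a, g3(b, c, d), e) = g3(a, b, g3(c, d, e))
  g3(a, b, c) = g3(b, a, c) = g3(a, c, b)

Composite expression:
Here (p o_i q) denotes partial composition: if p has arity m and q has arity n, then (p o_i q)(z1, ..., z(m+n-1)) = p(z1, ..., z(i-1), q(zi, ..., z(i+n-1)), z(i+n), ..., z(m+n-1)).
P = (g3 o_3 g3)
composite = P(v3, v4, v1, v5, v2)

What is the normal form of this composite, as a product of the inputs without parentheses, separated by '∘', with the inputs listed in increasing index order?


Shape and order are irrelevant to g3; the v-input set decides.
g3(v1, v5, v2) collapses to v1 ∘ v5 ∘ v2
g3(v3, v4, g3(v1, v5, v2)) collapses to v3 ∘ v4 ∘ v1 ∘ v5 ∘ v2
the factors in increasing index order: v1 ∘ v2 ∘ v3 ∘ v4 ∘ v5

v1 ∘ v2 ∘ v3 ∘ v4 ∘ v5


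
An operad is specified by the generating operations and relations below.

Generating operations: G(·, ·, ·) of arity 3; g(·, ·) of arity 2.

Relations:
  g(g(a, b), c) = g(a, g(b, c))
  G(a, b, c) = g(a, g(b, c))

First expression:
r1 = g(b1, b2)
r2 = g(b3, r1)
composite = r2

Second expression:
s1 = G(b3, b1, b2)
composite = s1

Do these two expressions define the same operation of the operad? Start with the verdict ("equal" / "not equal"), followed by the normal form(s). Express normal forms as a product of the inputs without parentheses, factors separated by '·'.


equal; both compose to b3 · b1 · b2


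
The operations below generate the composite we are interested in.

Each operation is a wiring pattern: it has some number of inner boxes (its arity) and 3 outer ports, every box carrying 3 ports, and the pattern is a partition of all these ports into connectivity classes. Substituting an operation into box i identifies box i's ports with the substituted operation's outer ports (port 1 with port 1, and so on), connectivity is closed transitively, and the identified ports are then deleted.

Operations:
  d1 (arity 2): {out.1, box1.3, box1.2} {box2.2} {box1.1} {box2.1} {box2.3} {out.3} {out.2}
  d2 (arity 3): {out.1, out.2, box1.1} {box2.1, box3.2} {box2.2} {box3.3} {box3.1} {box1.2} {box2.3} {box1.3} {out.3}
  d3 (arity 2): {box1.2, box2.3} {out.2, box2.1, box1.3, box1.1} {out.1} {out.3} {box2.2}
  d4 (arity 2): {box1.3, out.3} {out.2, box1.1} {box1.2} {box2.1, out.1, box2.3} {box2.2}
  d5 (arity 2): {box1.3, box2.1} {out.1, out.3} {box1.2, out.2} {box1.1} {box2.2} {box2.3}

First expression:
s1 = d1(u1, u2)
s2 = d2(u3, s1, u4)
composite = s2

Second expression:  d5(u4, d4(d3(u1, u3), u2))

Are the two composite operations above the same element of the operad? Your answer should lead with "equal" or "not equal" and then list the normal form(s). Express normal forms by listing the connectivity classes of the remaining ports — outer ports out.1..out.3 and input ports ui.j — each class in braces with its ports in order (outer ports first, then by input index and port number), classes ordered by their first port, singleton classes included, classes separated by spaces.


Normal form of the first expression: {out.1, out.2, u3.1} {out.3} {u1.1} {u1.2, u1.3, u4.2} {u2.1} {u2.2} {u2.3} {u3.2} {u3.3} {u4.1} {u4.3}
Normal form of the second expression: {out.1, out.3} {out.2, u4.2} {u1.1, u1.3, u3.1} {u1.2, u3.3} {u2.1, u2.3, u4.3} {u2.2} {u3.2} {u4.1}
The normal forms differ: not equal.

not equal; first: {out.1, out.2, u3.1} {out.3} {u1.1} {u1.2, u1.3, u4.2} {u2.1} {u2.2} {u2.3} {u3.2} {u3.3} {u4.1} {u4.3}; second: {out.1, out.3} {out.2, u4.2} {u1.1, u1.3, u3.1} {u1.2, u3.3} {u2.1, u2.3, u4.3} {u2.2} {u3.2} {u4.1}


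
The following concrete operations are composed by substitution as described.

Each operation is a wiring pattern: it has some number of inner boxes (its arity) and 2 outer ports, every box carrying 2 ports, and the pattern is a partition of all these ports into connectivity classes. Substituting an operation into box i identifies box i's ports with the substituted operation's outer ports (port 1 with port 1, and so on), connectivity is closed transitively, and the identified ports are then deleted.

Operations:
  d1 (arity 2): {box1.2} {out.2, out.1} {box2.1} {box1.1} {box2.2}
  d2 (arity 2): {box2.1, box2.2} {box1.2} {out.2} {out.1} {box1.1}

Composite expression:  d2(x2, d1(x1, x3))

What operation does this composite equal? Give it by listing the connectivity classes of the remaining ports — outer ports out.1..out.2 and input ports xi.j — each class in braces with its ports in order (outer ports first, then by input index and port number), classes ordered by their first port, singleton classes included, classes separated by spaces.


Two ports join when wires chain via d2-identified ports.
composing d1 on (x1, x3), with out.j its own outer ports: {out.1, out.2} {x1.1} {x1.2} {x3.1} {x3.2}
composing d2 on (x2, x1, x3), with out.j its own outer ports: {out.1} {out.2} {x1.1} {x1.2} {x2.1} {x2.2} {x3.1} {x3.2}

{out.1} {out.2} {x1.1} {x1.2} {x2.1} {x2.2} {x3.1} {x3.2}


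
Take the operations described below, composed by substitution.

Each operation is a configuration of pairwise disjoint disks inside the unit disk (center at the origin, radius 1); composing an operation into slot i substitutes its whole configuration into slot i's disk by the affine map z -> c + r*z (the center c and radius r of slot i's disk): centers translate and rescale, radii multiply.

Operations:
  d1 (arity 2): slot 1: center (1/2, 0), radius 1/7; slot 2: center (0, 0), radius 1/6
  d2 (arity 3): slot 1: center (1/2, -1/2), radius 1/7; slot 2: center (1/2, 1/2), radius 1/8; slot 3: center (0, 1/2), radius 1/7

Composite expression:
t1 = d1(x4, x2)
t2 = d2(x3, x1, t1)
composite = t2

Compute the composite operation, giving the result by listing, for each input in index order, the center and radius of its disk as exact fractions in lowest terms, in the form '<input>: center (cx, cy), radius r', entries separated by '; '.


Below d2, radii multiply path by path; the x-disk centers shift.
tracing x3 down its 1-map path: center (1/2, -1/2), radius 1/7
tracing x1 down its 1-map path: center (1/2, 1/2), radius 1/8
tracing x4 down its 2-map path: center (1/14, 1/2), radius 1/49
tracing x2 down its 2-map path: center (0, 1/2), radius 1/42

x1: center (1/2, 1/2), radius 1/8; x2: center (0, 1/2), radius 1/42; x3: center (1/2, -1/2), radius 1/7; x4: center (1/14, 1/2), radius 1/49


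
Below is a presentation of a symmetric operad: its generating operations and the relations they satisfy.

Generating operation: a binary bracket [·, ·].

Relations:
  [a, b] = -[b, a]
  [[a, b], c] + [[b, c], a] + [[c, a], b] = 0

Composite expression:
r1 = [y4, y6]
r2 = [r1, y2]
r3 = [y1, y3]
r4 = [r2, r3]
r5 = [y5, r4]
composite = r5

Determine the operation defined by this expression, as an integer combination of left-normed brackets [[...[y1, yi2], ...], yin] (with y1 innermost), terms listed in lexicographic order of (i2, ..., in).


-[[[[[y1, y3], y2], y4], y6], y5] + [[[[[y1, y3], y2], y6], y4], y5] + [[[[[y1, y3], y4], y6], y2], y5] - [[[[[y1, y3], y6], y4], y2], y5]

In the tensor algebra, words opening y1 carry the y1-anchored form.
Composite bracket: [y5, [[[y4, y6], y2], [y1, y3]]]
Under [a, b] = ab - ba we get 32 signed associative words (2^5 = 32).
Words beginning with y1 determine it all:
  word y1y3y2y4y6y5 has sign -1, contributing -[[[[[y1, y3], y2], y4], y6], y5]
  word y1y3y2y6y4y5 has sign +1, contributing +[[[[[y1, y3], y2], y6], y4], y5]
  word y1y3y4y6y2y5 has sign +1, contributing +[[[[[y1, y3], y4], y6], y2], y5]
  word y1y3y6y4y2y5 has sign -1, contributing -[[[[[y1, y3], y6], y4], y2], y5]


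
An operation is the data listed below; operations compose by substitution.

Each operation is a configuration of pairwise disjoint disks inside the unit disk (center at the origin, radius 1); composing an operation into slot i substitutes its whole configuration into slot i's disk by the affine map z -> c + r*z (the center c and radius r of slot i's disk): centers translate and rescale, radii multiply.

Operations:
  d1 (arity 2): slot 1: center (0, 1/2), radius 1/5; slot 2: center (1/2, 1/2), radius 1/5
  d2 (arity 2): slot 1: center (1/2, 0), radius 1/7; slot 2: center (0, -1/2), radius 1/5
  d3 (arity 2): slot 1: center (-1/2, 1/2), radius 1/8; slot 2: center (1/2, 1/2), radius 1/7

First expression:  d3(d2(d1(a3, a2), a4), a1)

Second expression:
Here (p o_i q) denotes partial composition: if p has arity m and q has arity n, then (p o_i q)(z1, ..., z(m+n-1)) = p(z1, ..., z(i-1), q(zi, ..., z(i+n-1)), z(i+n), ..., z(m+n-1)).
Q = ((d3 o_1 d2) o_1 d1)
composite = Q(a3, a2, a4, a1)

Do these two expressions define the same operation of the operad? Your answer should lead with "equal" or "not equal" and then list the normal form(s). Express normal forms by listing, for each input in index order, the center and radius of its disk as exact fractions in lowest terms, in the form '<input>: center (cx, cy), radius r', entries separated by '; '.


The first expression, normalized: a1: center (1/2, 1/2), radius 1/7; a2: center (-3/7, 57/112), radius 1/280; a3: center (-7/16, 57/112), radius 1/280; a4: center (-1/2, 7/16), radius 1/40
The second expression, normalized: a1: center (1/2, 1/2), radius 1/7; a2: center (-3/7, 57/112), radius 1/280; a3: center (-7/16, 57/112), radius 1/280; a4: center (-1/2, 7/16), radius 1/40
Same normal form: equal.

equal: each reduces to a1: center (1/2, 1/2), radius 1/7; a2: center (-3/7, 57/112), radius 1/280; a3: center (-7/16, 57/112), radius 1/280; a4: center (-1/2, 7/16), radius 1/40
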